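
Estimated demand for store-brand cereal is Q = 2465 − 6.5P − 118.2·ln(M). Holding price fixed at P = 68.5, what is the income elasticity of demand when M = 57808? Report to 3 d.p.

At P = 68.5, M = 57808: Q = 723.701.
Holding P constant, ∂Q/∂M = -118.2/M = -0.0020447.
η_M = (∂Q/∂M)·(M/Q) = -0.0020447 × (57808/723.701) = -0.163.

-0.163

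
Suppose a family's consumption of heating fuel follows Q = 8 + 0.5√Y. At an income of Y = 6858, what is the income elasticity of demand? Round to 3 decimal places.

At Y = 6858: Q = 49.407.
dQ/dY = 0.5/(2√Y) = 0.00301885 at this income.
η = (dQ/dY)·(Y/Q) = 0.00301885 × (6858/49.407) = 0.419.

0.419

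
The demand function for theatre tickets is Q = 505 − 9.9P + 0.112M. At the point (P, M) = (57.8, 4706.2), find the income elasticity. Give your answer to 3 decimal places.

At P = 57.8, M = 4706.2: Q = 459.874.
Holding P constant, ∂Q/∂M = 0.112.
η_M = (∂Q/∂M)·(M/Q) = 0.112 × (4706.2/459.874) = 1.146.

1.146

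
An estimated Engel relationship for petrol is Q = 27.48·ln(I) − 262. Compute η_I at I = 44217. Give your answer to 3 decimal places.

0.860

At I = 44217: Q = 31.950.
dQ/dI = 27.48/I = 0.00062148 at this income.
η = (dQ/dI)·(I/Q) = 0.00062148 × (44217/31.950) = 0.860.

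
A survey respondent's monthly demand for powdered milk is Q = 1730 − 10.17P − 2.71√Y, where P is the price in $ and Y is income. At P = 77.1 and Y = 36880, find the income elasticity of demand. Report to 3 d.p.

At P = 77.1, Y = 36880: Q = 425.460.
Holding P constant, ∂Q/∂Y = -2.71/(2√Y) = -0.00705576.
η_Y = (∂Q/∂Y)·(Y/Q) = -0.00705576 × (36880/425.460) = -0.612.

-0.612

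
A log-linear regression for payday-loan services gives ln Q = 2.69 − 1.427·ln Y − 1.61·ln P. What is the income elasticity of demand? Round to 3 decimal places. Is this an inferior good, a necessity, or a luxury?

In a log-linear demand, the coefficient on ln Y is the income elasticity.
So η = -1.427.
η < 0 ⇒ inferior good.

-1.427 (inferior good)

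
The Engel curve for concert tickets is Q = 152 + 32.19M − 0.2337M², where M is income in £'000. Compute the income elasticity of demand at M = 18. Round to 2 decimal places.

0.65

At M = 18: Q = 655.7012.
dQ/dM = 32.19 − 0.4674M = 23.77680.
η = (dQ/dM)·(M/Q) = 23.77680 × (18/655.7012) = 0.65.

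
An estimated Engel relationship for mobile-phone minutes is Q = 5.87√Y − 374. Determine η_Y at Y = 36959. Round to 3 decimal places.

0.748

At Y = 36959: Q = 754.491.
dQ/dY = 5.87/(2√Y) = 0.0152668 at this income.
η = (dQ/dY)·(Y/Q) = 0.0152668 × (36959/754.491) = 0.748.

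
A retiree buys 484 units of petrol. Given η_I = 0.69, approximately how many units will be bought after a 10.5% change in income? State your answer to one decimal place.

519.1

%ΔQ ≈ η × %ΔI = 0.69 × 10.5% = 7.245%.
New Q ≈ 484 × (1 + 0.07245) = 519.1.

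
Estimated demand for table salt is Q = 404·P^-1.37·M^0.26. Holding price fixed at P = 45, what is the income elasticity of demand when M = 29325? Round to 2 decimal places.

For a multiplicative demand Q = A·P^α·M^β, the income elasticity is β everywhere.
Here β = 0.26, so η = 0.26.

0.26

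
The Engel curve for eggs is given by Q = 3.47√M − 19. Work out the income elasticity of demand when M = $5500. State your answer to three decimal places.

At M = 5500: Q = 238.342.
dQ/dM = 3.47/(2√M) = 0.0233947 at this income.
η = (dQ/dM)·(M/Q) = 0.0233947 × (5500/238.342) = 0.540.

0.540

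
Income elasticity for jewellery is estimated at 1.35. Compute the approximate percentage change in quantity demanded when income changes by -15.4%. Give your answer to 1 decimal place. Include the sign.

%ΔQ ≈ η × %ΔI = 1.35 × (-15.4%) = -20.8%.

-20.8%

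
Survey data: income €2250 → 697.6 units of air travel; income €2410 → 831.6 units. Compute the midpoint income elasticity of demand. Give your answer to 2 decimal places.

2.55

ΔQ = 831.6 − 697.6 = 134; midpoint Q̄ = (697.6 + 831.6)/2 = 764.6.
ΔI = 2410 − 2250 = 160; midpoint Ī = (2250 + 2410)/2 = 2330.
η = (ΔQ/Q̄) ÷ (ΔI/Ī) = (134/764.6) ÷ (160/2330) = 2.55.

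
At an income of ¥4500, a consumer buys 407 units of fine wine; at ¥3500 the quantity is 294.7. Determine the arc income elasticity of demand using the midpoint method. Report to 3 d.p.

1.280

ΔQ = 294.7 − 407 = -112.3; midpoint Q̄ = (407 + 294.7)/2 = 350.85.
ΔI = 3500 − 4500 = -1000; midpoint Ī = (4500 + 3500)/2 = 4000.
η = (ΔQ/Q̄) ÷ (ΔI/Ī) = (-112.3/350.85) ÷ (-1000/4000) = 1.280.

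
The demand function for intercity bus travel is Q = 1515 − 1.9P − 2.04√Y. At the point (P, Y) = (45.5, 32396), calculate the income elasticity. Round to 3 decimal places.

-0.173

At P = 45.5, Y = 32396: Q = 1061.373.
Holding P constant, ∂Q/∂Y = -2.04/(2√Y) = -0.00566702.
η_Y = (∂Q/∂Y)·(Y/Q) = -0.00566702 × (32396/1061.373) = -0.173.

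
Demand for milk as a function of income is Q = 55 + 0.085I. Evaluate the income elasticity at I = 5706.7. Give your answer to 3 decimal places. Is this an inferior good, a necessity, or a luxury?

At I = 5706.7: Q = 540.070.
dQ/dI = 0.085.
η = (dQ/dI)·(I/Q) = 0.085 × (5706.7/540.070) = 0.898.
Since 0 < η < 1, the good is a necessity.

0.898 (necessity)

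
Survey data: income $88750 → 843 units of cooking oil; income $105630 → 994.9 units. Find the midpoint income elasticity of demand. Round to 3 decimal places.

0.952

ΔQ = 994.9 − 843 = 151.9; midpoint Q̄ = (843 + 994.9)/2 = 918.95.
ΔI = 105630 − 88750 = 16880; midpoint Ī = (88750 + 105630)/2 = 97190.
η = (ΔQ/Q̄) ÷ (ΔI/Ī) = (151.9/918.95) ÷ (16880/97190) = 0.952.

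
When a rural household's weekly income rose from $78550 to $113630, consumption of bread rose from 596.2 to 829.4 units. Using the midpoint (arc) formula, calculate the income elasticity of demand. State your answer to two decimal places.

ΔQ = 829.4 − 596.2 = 233.2; midpoint Q̄ = (596.2 + 829.4)/2 = 712.8.
ΔI = 113630 − 78550 = 35080; midpoint Ī = (78550 + 113630)/2 = 96090.
η = (ΔQ/Q̄) ÷ (ΔI/Ī) = (233.2/712.8) ÷ (35080/96090) = 0.90.

0.90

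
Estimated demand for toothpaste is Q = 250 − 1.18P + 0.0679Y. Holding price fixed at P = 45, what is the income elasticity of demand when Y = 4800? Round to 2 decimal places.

At P = 45, Y = 4800: Q = 522.820.
Holding P constant, ∂Q/∂Y = 0.0679.
η_Y = (∂Q/∂Y)·(Y/Q) = 0.0679 × (4800/522.820) = 0.62.

0.62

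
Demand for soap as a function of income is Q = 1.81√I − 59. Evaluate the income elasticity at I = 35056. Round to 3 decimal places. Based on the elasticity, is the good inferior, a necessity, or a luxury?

At I = 35056: Q = 279.891.
dQ/dI = 1.81/(2√I) = 0.00483356 at this income.
η = (dQ/dI)·(I/Q) = 0.00483356 × (35056/279.891) = 0.605.
Since 0 < η < 1, the good is a necessity.

0.605 (necessity)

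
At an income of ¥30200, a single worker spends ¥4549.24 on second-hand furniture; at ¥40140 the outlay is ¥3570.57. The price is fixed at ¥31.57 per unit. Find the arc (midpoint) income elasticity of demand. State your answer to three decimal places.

-0.853

With a constant price, Q₁ = 4549.24/31.57 = 144.100 and Q₂ = 3570.57/31.57 = 113.100 (equivalently, work directly with expenditure since P cancels).
Midpoint %ΔQ = (3570.57 − 4549.24)/4059.91 = -0.24106; midpoint %ΔI = (40140 − 30200)/35170 = 0.28263.
η = -0.24106 / 0.28263 = -0.853.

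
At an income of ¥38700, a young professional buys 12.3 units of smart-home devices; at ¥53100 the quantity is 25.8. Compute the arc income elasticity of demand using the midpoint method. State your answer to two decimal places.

2.26

ΔQ = 25.8 − 12.3 = 13.5; midpoint Q̄ = (12.3 + 25.8)/2 = 19.05.
ΔI = 53100 − 38700 = 14400; midpoint Ī = (38700 + 53100)/2 = 45900.
η = (ΔQ/Q̄) ÷ (ΔI/Ī) = (13.5/19.05) ÷ (14400/45900) = 2.26.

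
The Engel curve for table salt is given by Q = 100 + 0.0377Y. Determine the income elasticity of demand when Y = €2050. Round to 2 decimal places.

0.44

At Y = 2050: Q = 177.285.
dQ/dY = 0.0377.
η = (dQ/dY)·(Y/Q) = 0.0377 × (2050/177.285) = 0.44.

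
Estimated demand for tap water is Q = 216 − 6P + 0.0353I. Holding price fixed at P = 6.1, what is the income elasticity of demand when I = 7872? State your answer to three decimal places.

0.608

At P = 6.1, I = 7872: Q = 457.282.
Holding P constant, ∂Q/∂I = 0.0353.
η_I = (∂Q/∂I)·(I/Q) = 0.0353 × (7872/457.282) = 0.608.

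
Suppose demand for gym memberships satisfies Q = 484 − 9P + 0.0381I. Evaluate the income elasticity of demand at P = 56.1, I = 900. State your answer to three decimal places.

At P = 56.1, I = 900: Q = 13.390.
Holding P constant, ∂Q/∂I = 0.0381.
η_I = (∂Q/∂I)·(I/Q) = 0.0381 × (900/13.390) = 2.561.

2.561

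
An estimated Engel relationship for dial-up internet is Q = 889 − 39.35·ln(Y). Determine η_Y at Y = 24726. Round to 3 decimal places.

-0.080

At Y = 24726: Q = 490.951.
dQ/dY = -39.35/Y = -0.00159144 at this income.
η = (dQ/dY)·(Y/Q) = -0.00159144 × (24726/490.951) = -0.080.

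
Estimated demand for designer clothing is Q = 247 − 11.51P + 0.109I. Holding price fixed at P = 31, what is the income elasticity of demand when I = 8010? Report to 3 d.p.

At P = 31, I = 8010: Q = 763.280.
Holding P constant, ∂Q/∂I = 0.109.
η_I = (∂Q/∂I)·(I/Q) = 0.109 × (8010/763.280) = 1.144.

1.144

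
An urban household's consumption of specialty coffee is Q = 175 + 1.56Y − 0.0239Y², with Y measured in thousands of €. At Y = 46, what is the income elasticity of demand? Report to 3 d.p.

-0.150

At Y = 46: Q = 196.1876.
dQ/dY = 1.56 − 0.0478Y = -0.63880.
η = (dQ/dY)·(Y/Q) = -0.63880 × (46/196.1876) = -0.150.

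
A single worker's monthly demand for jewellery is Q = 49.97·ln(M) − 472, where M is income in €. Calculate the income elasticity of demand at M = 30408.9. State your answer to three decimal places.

At M = 30408.9: Q = 43.815.
dQ/dM = 49.97/M = 0.00164327 at this income.
η = (dQ/dM)·(M/Q) = 0.00164327 × (30408.9/43.815) = 1.140.

1.140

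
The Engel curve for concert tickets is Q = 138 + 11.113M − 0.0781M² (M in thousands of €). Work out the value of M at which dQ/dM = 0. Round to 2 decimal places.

dQ/dM = 11.113 − 0.1562M.
The good is inferior where dQ/dM < 0. Setting dQ/dM = 0 gives M = 11.113 / 0.1562 = 71.15.

71.15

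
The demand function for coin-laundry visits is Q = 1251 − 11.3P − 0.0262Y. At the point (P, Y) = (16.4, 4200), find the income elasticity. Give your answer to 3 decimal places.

-0.115

At P = 16.4, Y = 4200: Q = 955.640.
Holding P constant, ∂Q/∂Y = −0.0262.
η_Y = (∂Q/∂Y)·(Y/Q) = -0.0262 × (4200/955.640) = -0.115.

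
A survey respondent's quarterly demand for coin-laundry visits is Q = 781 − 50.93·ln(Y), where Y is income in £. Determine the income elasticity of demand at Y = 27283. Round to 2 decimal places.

At Y = 27283: Q = 260.800.
dQ/dY = -50.93/Y = -0.00186673 at this income.
η = (dQ/dY)·(Y/Q) = -0.00186673 × (27283/260.800) = -0.20.

-0.20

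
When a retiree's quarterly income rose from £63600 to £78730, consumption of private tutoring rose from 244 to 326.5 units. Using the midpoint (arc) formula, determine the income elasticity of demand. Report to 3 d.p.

1.360

ΔQ = 326.5 − 244 = 82.5; midpoint Q̄ = (244 + 326.5)/2 = 285.25.
ΔI = 78730 − 63600 = 15130; midpoint Ī = (63600 + 78730)/2 = 71165.
η = (ΔQ/Q̄) ÷ (ΔI/Ī) = (82.5/285.25) ÷ (15130/71165) = 1.360.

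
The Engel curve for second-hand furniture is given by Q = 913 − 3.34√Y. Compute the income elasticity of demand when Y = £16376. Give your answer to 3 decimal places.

At Y = 16376: Q = 485.584.
dQ/dY = -3.34/(2√Y) = -0.0130501 at this income.
η = (dQ/dY)·(Y/Q) = -0.0130501 × (16376/485.584) = -0.440.

-0.440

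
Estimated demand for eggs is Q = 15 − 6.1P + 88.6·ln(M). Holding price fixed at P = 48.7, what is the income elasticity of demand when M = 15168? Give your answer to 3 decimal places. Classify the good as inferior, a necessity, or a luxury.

0.155 (necessity)

At P = 48.7, M = 15168: Q = 570.877.
Holding P constant, ∂Q/∂M = 88.6/M = 0.00584124.
η_M = (∂Q/∂M)·(M/Q) = 0.00584124 × (15168/570.877) = 0.155.
Since 0 < η < 1, this is a necessity.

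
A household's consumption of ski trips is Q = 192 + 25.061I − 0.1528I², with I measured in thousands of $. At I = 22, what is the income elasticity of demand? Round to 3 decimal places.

0.603

At I = 22: Q = 669.3868.
dQ/dI = 25.061 − 0.3056I = 18.33780.
η = (dQ/dI)·(I/Q) = 18.33780 × (22/669.3868) = 0.603.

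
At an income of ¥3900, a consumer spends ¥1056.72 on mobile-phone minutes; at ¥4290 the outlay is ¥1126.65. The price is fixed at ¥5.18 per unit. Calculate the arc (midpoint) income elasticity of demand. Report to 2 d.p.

0.67

With a constant price, Q₁ = 1056.72/5.18 = 204.000 and Q₂ = 1126.65/5.18 = 217.500 (equivalently, work directly with expenditure since P cancels).
Midpoint %ΔQ = (1126.65 − 1056.72)/1091.69 = 0.06406; midpoint %ΔI = (4290 − 3900)/4095 = 0.09524.
η = 0.06406 / 0.09524 = 0.67.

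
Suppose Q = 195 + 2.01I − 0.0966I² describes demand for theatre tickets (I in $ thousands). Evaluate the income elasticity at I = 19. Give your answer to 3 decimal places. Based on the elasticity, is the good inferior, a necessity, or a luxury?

-0.159 (inferior good)

At I = 19: Q = 198.3174.
dQ/dI = 2.01 − 0.1932I = -1.66080.
η = (dQ/dI)·(I/Q) = -1.66080 × (19/198.3174) = -0.159.
η < 0 ⇒ inferior good.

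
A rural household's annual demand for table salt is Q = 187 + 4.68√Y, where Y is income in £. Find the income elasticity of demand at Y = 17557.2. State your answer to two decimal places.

0.38

At Y = 17557.2: Q = 807.117.
dQ/dY = 4.68/(2√Y) = 0.0176599 at this income.
η = (dQ/dY)·(Y/Q) = 0.0176599 × (17557.2/807.117) = 0.38.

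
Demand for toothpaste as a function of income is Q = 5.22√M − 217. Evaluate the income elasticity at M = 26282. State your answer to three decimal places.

0.672

At M = 26282: Q = 629.252.
dQ/dM = 5.22/(2√M) = 0.0160995 at this income.
η = (dQ/dM)·(M/Q) = 0.0160995 × (26282/629.252) = 0.672.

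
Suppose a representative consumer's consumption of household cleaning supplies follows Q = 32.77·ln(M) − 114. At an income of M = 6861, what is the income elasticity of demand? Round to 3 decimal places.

0.187

At M = 6861: Q = 175.477.
dQ/dM = 32.77/M = 0.00477627 at this income.
η = (dQ/dM)·(M/Q) = 0.00477627 × (6861/175.477) = 0.187.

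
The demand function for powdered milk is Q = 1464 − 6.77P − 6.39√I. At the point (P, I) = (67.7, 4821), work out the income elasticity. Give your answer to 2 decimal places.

At P = 67.7, I = 4821: Q = 561.991.
Holding P constant, ∂Q/∂I = -6.39/(2√I) = -0.0460153.
η_I = (∂Q/∂I)·(I/Q) = -0.0460153 × (4821/561.991) = -0.39.

-0.39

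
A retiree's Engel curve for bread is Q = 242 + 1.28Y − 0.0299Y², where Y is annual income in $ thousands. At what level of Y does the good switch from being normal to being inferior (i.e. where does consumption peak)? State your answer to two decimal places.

21.40

dQ/dY = 1.28 − 0.0598Y.
The good is inferior where dQ/dY < 0. Setting dQ/dY = 0 gives Y = 1.28 / 0.0598 = 21.40.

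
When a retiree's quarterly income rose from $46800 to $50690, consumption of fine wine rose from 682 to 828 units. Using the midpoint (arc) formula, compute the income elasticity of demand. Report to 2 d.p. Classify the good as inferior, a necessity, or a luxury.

2.42 (luxury)

ΔQ = 828 − 682 = 146; midpoint Q̄ = (682 + 828)/2 = 755.
ΔI = 50690 − 46800 = 3890; midpoint Ī = (46800 + 50690)/2 = 48745.
η = (ΔQ/Q̄) ÷ (ΔI/Ī) = (146/755) ÷ (3890/48745) = 2.42.
η > 1 ⇒ luxury.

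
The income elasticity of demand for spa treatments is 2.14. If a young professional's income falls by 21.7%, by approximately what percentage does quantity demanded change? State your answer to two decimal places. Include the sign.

-46.44%

%ΔQ ≈ η × %ΔI = 2.14 × (-21.7%) = -46.44%.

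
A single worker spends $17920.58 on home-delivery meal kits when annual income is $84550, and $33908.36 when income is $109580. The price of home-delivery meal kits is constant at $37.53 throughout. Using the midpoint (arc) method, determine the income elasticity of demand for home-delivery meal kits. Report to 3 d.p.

2.392

With a constant price, Q₁ = 17920.58/37.53 = 477.500 and Q₂ = 33908.36/37.53 = 903.500 (equivalently, work directly with expenditure since P cancels).
Midpoint %ΔQ = (33908.36 − 17920.58)/25914.47 = 0.61694; midpoint %ΔI = (109580 − 84550)/97065 = 0.25787.
η = 0.61694 / 0.25787 = 2.392.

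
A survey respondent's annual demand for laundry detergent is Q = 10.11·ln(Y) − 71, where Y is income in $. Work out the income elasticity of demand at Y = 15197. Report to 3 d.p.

At Y = 15197: Q = 26.348.
dQ/dY = 10.11/Y = 0.000665263 at this income.
η = (dQ/dY)·(Y/Q) = 0.000665263 × (15197/26.348) = 0.384.

0.384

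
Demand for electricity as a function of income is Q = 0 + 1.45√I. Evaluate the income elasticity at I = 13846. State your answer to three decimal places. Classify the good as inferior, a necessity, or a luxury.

At I = 13846: Q = 170.620.
dQ/dI = 1.45/(2√I) = 0.00616135 at this income.
η = (dQ/dI)·(I/Q) = 0.00616135 × (13846/170.620) = 0.500.
Since 0 < η < 1, the good is a necessity.

0.500 (necessity)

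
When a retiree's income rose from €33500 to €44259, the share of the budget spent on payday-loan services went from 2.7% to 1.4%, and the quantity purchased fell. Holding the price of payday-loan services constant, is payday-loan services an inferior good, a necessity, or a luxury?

inferior good

Quantity demanded falls as income rises, so η < 0.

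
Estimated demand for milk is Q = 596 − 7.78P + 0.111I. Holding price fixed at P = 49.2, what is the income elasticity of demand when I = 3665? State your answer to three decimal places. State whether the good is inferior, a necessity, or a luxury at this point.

0.656 (necessity)

At P = 49.2, I = 3665: Q = 620.039.
Holding P constant, ∂Q/∂I = 0.111.
η_I = (∂Q/∂I)·(I/Q) = 0.111 × (3665/620.039) = 0.656.
Since 0 < η < 1, this is a necessity.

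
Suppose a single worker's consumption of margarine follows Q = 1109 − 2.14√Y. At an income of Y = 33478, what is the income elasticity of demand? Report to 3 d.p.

At Y = 33478: Q = 717.444.
dQ/dY = -2.14/(2√Y) = -0.00584796 at this income.
η = (dQ/dY)·(Y/Q) = -0.00584796 × (33478/717.444) = -0.273.

-0.273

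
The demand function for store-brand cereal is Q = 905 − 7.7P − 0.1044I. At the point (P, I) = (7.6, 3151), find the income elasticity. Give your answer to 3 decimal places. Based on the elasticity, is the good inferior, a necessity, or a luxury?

-0.636 (inferior good)

At P = 7.6, I = 3151: Q = 517.516.
Holding P constant, ∂Q/∂I = −0.1044.
η_I = (∂Q/∂I)·(I/Q) = -0.1044 × (3151/517.516) = -0.636.
Since η < 0, this is an inferior good.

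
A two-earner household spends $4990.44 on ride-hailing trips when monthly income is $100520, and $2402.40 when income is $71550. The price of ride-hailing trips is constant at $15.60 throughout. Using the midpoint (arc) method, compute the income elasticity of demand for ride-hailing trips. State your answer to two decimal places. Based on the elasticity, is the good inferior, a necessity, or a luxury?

With a constant price, Q₁ = 4990.44/15.60 = 319.900 and Q₂ = 2402.40/15.60 = 154.000 (equivalently, work directly with expenditure since P cancels).
Midpoint %ΔQ = (2402.40 − 4990.44)/3696.42 = -0.70015; midpoint %ΔI = (71550 − 100520)/86035 = -0.33672.
η = -0.70015 / -0.33672 = 2.08.
η > 1 ⇒ luxury.

2.08 (luxury)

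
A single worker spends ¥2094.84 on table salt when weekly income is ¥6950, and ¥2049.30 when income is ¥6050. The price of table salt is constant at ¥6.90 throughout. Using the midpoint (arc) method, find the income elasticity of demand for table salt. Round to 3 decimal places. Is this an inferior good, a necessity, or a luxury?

0.159 (necessity)

With a constant price, Q₁ = 2094.84/6.90 = 303.600 and Q₂ = 2049.30/6.90 = 297.000 (equivalently, work directly with expenditure since P cancels).
Midpoint %ΔQ = (2049.30 − 2094.84)/2072.07 = -0.02198; midpoint %ΔI = (6050 − 6950)/6500 = -0.13846.
η = -0.02198 / -0.13846 = 0.159.
0 < η < 1 ⇒ necessity.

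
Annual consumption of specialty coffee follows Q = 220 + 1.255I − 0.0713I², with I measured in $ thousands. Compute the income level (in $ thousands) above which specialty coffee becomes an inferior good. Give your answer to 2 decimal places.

8.80

dQ/dI = 1.255 − 0.1426I.
The good is inferior where dQ/dI < 0. Setting dQ/dI = 0 gives I = 1.255 / 0.1426 = 8.80.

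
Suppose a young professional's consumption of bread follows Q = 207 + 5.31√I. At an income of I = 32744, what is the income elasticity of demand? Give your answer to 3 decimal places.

0.411

At I = 32744: Q = 1167.861.
dQ/dI = 5.31/(2√I) = 0.0146723 at this income.
η = (dQ/dI)·(I/Q) = 0.0146723 × (32744/1167.861) = 0.411.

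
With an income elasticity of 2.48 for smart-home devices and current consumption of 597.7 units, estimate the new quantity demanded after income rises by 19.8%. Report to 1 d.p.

%ΔQ ≈ η × %ΔI = 2.48 × 19.8% = 49.104%.
New Q ≈ 597.7 × (1 + 0.49104) = 891.2.

891.2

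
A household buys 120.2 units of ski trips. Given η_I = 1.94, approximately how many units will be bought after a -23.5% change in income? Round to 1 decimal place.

65.4

%ΔQ ≈ η × %ΔI = 1.94 × (-23.5%) = -45.59%.
New Q ≈ 120.2 × (1 − 0.4559) = 65.4.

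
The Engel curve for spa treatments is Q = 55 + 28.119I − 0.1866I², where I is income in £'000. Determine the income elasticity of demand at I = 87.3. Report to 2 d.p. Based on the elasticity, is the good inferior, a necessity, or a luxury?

At I = 87.3: Q = 1087.6560.
dQ/dI = 28.119 − 0.3732I = -4.46136.
η = (dQ/dI)·(I/Q) = -4.46136 × (87.3/1087.6560) = -0.36.
η < 0 ⇒ inferior good.

-0.36 (inferior good)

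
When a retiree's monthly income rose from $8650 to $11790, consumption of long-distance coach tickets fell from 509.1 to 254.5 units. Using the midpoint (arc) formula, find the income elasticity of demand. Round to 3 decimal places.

-2.170

ΔQ = 254.5 − 509.1 = -254.6; midpoint Q̄ = (509.1 + 254.5)/2 = 381.8.
ΔI = 11790 − 8650 = 3140; midpoint Ī = (8650 + 11790)/2 = 10220.
η = (ΔQ/Q̄) ÷ (ΔI/Ī) = (-254.6/381.8) ÷ (3140/10220) = -2.170.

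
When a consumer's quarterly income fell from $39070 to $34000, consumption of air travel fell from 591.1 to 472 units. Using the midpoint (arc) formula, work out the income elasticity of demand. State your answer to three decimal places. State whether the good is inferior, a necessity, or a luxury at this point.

1.615 (luxury)

ΔQ = 472 − 591.1 = -119.1; midpoint Q̄ = (591.1 + 472)/2 = 531.55.
ΔI = 34000 − 39070 = -5070; midpoint Ī = (39070 + 34000)/2 = 36535.
η = (ΔQ/Q̄) ÷ (ΔI/Ī) = (-119.1/531.55) ÷ (-5070/36535) = 1.615.
η > 1 ⇒ luxury.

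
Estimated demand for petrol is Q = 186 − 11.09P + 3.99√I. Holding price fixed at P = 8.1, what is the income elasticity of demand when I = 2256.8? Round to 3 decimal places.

0.332

At P = 8.1, I = 2256.8: Q = 285.719.
Holding P constant, ∂Q/∂I = 3.99/(2√I) = 0.0419949.
η_I = (∂Q/∂I)·(I/Q) = 0.0419949 × (2256.8/285.719) = 0.332.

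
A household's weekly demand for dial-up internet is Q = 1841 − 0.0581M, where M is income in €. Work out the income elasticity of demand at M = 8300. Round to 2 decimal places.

-0.35

At M = 8300: Q = 1358.770.
dQ/dM = −0.0581.
η = (dQ/dM)·(M/Q) = -0.0581 × (8300/1358.770) = -0.35.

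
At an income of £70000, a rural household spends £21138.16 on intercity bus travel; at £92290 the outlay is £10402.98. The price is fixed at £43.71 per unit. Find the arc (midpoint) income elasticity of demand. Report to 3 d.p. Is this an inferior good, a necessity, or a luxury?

-2.478 (inferior good)

With a constant price, Q₁ = 21138.16/43.71 = 483.600 and Q₂ = 10402.98/43.71 = 238.000 (equivalently, work directly with expenditure since P cancels).
Midpoint %ΔQ = (10402.98 − 21138.16)/15770.57 = -0.68071; midpoint %ΔI = (92290 − 70000)/81145 = 0.27469.
η = -0.68071 / 0.27469 = -2.478.
η < 0 ⇒ inferior good.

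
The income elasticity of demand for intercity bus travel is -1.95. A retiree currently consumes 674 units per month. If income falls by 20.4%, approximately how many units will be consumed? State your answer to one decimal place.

942.1

%ΔQ ≈ η × %ΔI = -1.95 × (-20.4%) = 39.78%.
New Q ≈ 674 × (1 + 0.3978) = 942.1.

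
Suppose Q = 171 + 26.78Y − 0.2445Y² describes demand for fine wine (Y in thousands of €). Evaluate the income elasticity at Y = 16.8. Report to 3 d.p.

0.565

At Y = 16.8: Q = 551.8963.
dQ/dY = 26.78 − 0.489Y = 18.56480.
η = (dQ/dY)·(Y/Q) = 18.56480 × (16.8/551.8963) = 0.565.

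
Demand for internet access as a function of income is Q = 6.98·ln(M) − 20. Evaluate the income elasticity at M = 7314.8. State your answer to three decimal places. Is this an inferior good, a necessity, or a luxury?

0.166 (necessity)

At M = 7314.8: Q = 42.106.
dQ/dM = 6.98/M = 0.00095423 at this income.
η = (dQ/dM)·(M/Q) = 0.00095423 × (7314.8/42.106) = 0.166.
Since 0 < η < 1, the good is a necessity.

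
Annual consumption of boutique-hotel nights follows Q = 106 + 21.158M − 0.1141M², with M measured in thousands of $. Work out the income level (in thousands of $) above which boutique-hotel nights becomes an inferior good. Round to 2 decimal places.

92.72

dQ/dM = 21.158 − 0.2282M.
The good is inferior where dQ/dM < 0. Setting dQ/dM = 0 gives M = 21.158 / 0.2282 = 92.72.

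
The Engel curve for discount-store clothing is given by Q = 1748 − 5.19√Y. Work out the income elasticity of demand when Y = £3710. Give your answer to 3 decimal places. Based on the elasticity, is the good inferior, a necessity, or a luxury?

At Y = 3710: Q = 1431.878.
dQ/dY = -5.19/(2√Y) = -0.042604 at this income.
η = (dQ/dY)·(Y/Q) = -0.042604 × (3710/1431.878) = -0.110.
Since η < 0, the good is an inferior good.

-0.110 (inferior good)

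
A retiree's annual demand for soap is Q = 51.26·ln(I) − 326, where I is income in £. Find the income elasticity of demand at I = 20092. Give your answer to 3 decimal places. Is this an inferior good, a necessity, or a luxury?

0.282 (necessity)

At I = 20092: Q = 181.888.
dQ/dI = 51.26/I = 0.00255126 at this income.
η = (dQ/dI)·(I/Q) = 0.00255126 × (20092/181.888) = 0.282.
Since 0 < η < 1, the good is a necessity.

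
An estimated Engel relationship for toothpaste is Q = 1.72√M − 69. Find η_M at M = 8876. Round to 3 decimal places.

0.871

At M = 8876: Q = 93.046.
dQ/dM = 1.72/(2√M) = 0.0091283 at this income.
η = (dQ/dM)·(M/Q) = 0.0091283 × (8876/93.046) = 0.871.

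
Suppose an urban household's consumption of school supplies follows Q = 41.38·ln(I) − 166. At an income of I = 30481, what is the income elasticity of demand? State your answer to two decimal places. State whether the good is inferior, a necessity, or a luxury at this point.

At I = 30481: Q = 261.243.
dQ/dI = 41.38/I = 0.00135757 at this income.
η = (dQ/dI)·(I/Q) = 0.00135757 × (30481/261.243) = 0.16.
Since 0 < η < 1, the good is a necessity.

0.16 (necessity)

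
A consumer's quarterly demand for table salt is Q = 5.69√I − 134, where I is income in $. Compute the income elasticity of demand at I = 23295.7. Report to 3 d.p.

0.591

At I = 23295.7: Q = 734.461.
dQ/dI = 5.69/(2√I) = 0.0186399 at this income.
η = (dQ/dI)·(I/Q) = 0.0186399 × (23295.7/734.461) = 0.591.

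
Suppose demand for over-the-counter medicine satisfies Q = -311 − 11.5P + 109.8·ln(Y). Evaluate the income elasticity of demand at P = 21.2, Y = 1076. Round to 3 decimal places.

0.519

At P = 21.2, Y = 1076: Q = 211.714.
Holding P constant, ∂Q/∂Y = 109.8/Y = 0.102045.
η_Y = (∂Q/∂Y)·(Y/Q) = 0.102045 × (1076/211.714) = 0.519.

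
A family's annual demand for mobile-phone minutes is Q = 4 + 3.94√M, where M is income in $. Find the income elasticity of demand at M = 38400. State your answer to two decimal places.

0.50

At M = 38400: Q = 776.079.
dQ/dM = 3.94/(2√M) = 0.0100531 at this income.
η = (dQ/dM)·(M/Q) = 0.0100531 × (38400/776.079) = 0.50.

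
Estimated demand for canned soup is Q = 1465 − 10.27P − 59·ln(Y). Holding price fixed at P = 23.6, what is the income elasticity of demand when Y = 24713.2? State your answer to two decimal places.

At P = 23.6, Y = 24713.2: Q = 625.838.
Holding P constant, ∂Q/∂Y = -59/Y = -0.00238739.
η_Y = (∂Q/∂Y)·(Y/Q) = -0.00238739 × (24713.2/625.838) = -0.09.

-0.09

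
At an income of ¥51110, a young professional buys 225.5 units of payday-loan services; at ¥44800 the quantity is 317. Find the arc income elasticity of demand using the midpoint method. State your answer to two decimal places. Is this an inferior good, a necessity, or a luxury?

-2.56 (inferior good)

ΔQ = 317 − 225.5 = 91.5; midpoint Q̄ = (225.5 + 317)/2 = 271.25.
ΔI = 44800 − 51110 = -6310; midpoint Ī = (51110 + 44800)/2 = 47955.
η = (ΔQ/Q̄) ÷ (ΔI/Ī) = (91.5/271.25) ÷ (-6310/47955) = -2.56.
η < 0 ⇒ inferior good.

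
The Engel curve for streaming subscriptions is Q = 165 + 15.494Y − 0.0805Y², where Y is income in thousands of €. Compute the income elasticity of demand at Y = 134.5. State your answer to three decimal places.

At Y = 134.5: Q = 792.6779.
dQ/dY = 15.494 − 0.161Y = -6.16050.
η = (dQ/dY)·(Y/Q) = -6.16050 × (134.5/792.6779) = -1.045.

-1.045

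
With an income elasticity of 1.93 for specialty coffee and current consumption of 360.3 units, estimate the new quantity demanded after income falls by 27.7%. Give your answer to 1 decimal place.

%ΔQ ≈ η × %ΔI = 1.93 × (-27.7%) = -53.461%.
New Q ≈ 360.3 × (1 − 0.53461) = 167.7.

167.7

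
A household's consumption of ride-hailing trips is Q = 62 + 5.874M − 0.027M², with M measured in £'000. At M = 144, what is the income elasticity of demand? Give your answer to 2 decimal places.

-0.79

At M = 144: Q = 347.9840.
dQ/dM = 5.874 − 0.054M = -1.90200.
η = (dQ/dM)·(M/Q) = -1.90200 × (144/347.9840) = -0.79.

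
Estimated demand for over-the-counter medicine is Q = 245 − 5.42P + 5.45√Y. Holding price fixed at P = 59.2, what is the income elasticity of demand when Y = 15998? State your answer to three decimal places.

0.562

At P = 59.2, Y = 15998: Q = 613.469.
Holding P constant, ∂Q/∂Y = 5.45/(2√Y) = 0.0215444.
η_Y = (∂Q/∂Y)·(Y/Q) = 0.0215444 × (15998/613.469) = 0.562.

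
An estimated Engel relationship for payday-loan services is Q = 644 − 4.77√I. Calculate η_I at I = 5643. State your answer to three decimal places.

-0.627

At I = 5643: Q = 285.678.
dQ/dI = -4.77/(2√I) = -0.0317492 at this income.
η = (dQ/dI)·(I/Q) = -0.0317492 × (5643/285.678) = -0.627.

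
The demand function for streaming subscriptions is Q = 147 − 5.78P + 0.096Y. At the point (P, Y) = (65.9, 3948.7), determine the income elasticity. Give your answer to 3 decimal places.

2.611

At P = 65.9, Y = 3948.7: Q = 145.173.
Holding P constant, ∂Q/∂Y = 0.096.
η_Y = (∂Q/∂Y)·(Y/Q) = 0.096 × (3948.7/145.173) = 2.611.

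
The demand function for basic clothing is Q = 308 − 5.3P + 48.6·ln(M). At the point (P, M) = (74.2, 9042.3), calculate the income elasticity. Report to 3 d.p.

0.136

At P = 74.2, M = 9042.3: Q = 357.470.
Holding P constant, ∂Q/∂M = 48.6/M = 0.00537474.
η_M = (∂Q/∂M)·(M/Q) = 0.00537474 × (9042.3/357.470) = 0.136.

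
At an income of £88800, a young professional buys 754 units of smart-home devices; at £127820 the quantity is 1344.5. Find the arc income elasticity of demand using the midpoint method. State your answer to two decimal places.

ΔQ = 1344.5 − 754 = 590.5; midpoint Q̄ = (754 + 1344.5)/2 = 1049.25.
ΔI = 127820 − 88800 = 39020; midpoint Ī = (88800 + 127820)/2 = 108310.
η = (ΔQ/Q̄) ÷ (ΔI/Ī) = (590.5/1049.25) ÷ (39020/108310) = 1.56.

1.56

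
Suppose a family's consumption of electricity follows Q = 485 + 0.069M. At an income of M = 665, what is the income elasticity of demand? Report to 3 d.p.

At M = 665: Q = 530.885.
dQ/dM = 0.069.
η = (dQ/dM)·(M/Q) = 0.069 × (665/530.885) = 0.086.

0.086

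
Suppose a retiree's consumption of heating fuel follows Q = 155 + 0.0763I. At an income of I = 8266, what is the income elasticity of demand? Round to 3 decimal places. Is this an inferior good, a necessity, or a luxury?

0.803 (necessity)

At I = 8266: Q = 785.696.
dQ/dI = 0.0763.
η = (dQ/dI)·(I/Q) = 0.0763 × (8266/785.696) = 0.803.
Since 0 < η < 1, the good is a necessity.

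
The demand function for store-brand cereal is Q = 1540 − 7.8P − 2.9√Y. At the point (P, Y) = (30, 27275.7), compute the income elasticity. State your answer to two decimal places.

At P = 30, Y = 27275.7: Q = 827.055.
Holding P constant, ∂Q/∂Y = -2.9/(2√Y) = -0.00877971.
η_Y = (∂Q/∂Y)·(Y/Q) = -0.00877971 × (27275.7/827.055) = -0.29.

-0.29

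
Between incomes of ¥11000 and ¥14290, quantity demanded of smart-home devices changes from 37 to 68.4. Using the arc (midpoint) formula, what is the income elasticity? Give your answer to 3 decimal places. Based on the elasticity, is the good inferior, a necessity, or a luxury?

2.290 (luxury)

ΔQ = 68.4 − 37 = 31.4; midpoint Q̄ = (37 + 68.4)/2 = 52.7.
ΔI = 14290 − 11000 = 3290; midpoint Ī = (11000 + 14290)/2 = 12645.
η = (ΔQ/Q̄) ÷ (ΔI/Ī) = (31.4/52.7) ÷ (3290/12645) = 2.290.
η > 1 ⇒ luxury.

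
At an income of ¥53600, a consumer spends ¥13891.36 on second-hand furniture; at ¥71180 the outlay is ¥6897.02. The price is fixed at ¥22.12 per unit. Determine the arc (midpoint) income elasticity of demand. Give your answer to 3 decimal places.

-2.388

With a constant price, Q₁ = 13891.36/22.12 = 628.000 and Q₂ = 6897.02/22.12 = 311.800 (equivalently, work directly with expenditure since P cancels).
Midpoint %ΔQ = (6897.02 − 13891.36)/10394.19 = -0.67291; midpoint %ΔI = (71180 − 53600)/62390 = 0.28178.
η = -0.67291 / 0.28178 = -2.388.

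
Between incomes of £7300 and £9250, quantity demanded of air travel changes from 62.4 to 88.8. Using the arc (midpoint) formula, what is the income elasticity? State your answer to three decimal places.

1.482

ΔQ = 88.8 − 62.4 = 26.4; midpoint Q̄ = (62.4 + 88.8)/2 = 75.6.
ΔI = 9250 − 7300 = 1950; midpoint Ī = (7300 + 9250)/2 = 8275.
η = (ΔQ/Q̄) ÷ (ΔI/Ī) = (26.4/75.6) ÷ (1950/8275) = 1.482.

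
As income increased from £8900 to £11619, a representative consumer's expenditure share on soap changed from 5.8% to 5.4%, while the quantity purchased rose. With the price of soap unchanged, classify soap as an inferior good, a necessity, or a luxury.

Quantity rises but the budget share falls as income rises, so 0 < η < 1.

necessity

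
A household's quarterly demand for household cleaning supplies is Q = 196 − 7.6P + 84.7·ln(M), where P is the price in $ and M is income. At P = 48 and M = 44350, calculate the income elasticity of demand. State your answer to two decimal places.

0.11

At P = 48, M = 44350: Q = 737.479.
Holding P constant, ∂Q/∂M = 84.7/M = 0.00190981.
η_M = (∂Q/∂M)·(M/Q) = 0.00190981 × (44350/737.479) = 0.11.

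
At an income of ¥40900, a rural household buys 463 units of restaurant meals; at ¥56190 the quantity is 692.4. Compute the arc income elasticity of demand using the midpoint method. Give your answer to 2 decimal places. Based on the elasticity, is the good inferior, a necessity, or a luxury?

ΔQ = 692.4 − 463 = 229.4; midpoint Q̄ = (463 + 692.4)/2 = 577.7.
ΔI = 56190 − 40900 = 15290; midpoint Ī = (40900 + 56190)/2 = 48545.
η = (ΔQ/Q̄) ÷ (ΔI/Ī) = (229.4/577.7) ÷ (15290/48545) = 1.26.
η > 1 ⇒ luxury.

1.26 (luxury)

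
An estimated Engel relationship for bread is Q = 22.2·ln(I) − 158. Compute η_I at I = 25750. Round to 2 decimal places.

0.33

At I = 25750: Q = 67.467.
dQ/dI = 22.2/I = 0.000862136 at this income.
η = (dQ/dI)·(I/Q) = 0.000862136 × (25750/67.467) = 0.33.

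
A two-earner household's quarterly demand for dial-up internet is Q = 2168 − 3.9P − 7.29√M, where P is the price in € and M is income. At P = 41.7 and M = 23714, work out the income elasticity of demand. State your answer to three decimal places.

-0.636

At P = 41.7, M = 23714: Q = 882.757.
Holding P constant, ∂Q/∂M = -7.29/(2√M) = -0.0236698.
η_M = (∂Q/∂M)·(M/Q) = -0.0236698 × (23714/882.757) = -0.636.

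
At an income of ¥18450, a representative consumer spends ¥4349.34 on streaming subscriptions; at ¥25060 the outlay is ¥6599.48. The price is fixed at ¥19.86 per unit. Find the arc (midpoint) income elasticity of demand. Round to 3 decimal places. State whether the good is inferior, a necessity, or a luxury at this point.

With a constant price, Q₁ = 4349.34/19.86 = 219.000 and Q₂ = 6599.48/19.86 = 332.300 (equivalently, work directly with expenditure since P cancels).
Midpoint %ΔQ = (6599.48 − 4349.34)/5474.41 = 0.41103; midpoint %ΔI = (25060 − 18450)/21755 = 0.30384.
η = 0.41103 / 0.30384 = 1.353.
η > 1 ⇒ luxury.

1.353 (luxury)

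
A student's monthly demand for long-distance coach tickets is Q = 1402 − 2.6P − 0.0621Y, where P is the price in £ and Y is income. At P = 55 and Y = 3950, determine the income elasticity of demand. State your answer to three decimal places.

At P = 55, Y = 3950: Q = 1013.705.
Holding P constant, ∂Q/∂Y = −0.0621.
η_Y = (∂Q/∂Y)·(Y/Q) = -0.0621 × (3950/1013.705) = -0.242.

-0.242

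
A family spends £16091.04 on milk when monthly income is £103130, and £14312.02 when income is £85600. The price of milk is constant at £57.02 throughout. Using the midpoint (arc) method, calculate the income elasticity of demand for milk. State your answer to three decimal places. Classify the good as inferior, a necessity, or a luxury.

With a constant price, Q₁ = 16091.04/57.02 = 282.200 and Q₂ = 14312.02/57.02 = 251.000 (equivalently, work directly with expenditure since P cancels).
Midpoint %ΔQ = (14312.02 − 16091.04)/15201.53 = -0.11703; midpoint %ΔI = (85600 − 103130)/94365 = -0.18577.
η = -0.11703 / -0.18577 = 0.630.
0 < η < 1 ⇒ necessity.

0.630 (necessity)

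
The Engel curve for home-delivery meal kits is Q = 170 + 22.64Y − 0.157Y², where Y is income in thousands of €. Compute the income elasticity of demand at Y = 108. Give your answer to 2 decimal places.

-1.55

At Y = 108: Q = 783.8720.
dQ/dY = 22.64 − 0.314Y = -11.27200.
η = (dQ/dY)·(Y/Q) = -11.27200 × (108/783.8720) = -1.55.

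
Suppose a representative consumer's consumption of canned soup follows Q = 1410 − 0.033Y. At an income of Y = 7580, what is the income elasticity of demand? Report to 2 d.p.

At Y = 7580: Q = 1159.860.
dQ/dY = −0.033.
η = (dQ/dY)·(Y/Q) = -0.033 × (7580/1159.860) = -0.22.

-0.22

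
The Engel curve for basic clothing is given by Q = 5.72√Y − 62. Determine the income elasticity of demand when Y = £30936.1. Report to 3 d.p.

At Y = 30936.1: Q = 944.071.
dQ/dY = 5.72/(2√Y) = 0.0162605 at this income.
η = (dQ/dY)·(Y/Q) = 0.0162605 × (30936.1/944.071) = 0.533.

0.533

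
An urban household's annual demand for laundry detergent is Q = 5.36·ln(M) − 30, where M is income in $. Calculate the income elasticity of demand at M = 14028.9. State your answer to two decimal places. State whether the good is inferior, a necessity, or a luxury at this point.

At M = 14028.9: Q = 21.182.
dQ/dM = 5.36/M = 0.000382068 at this income.
η = (dQ/dM)·(M/Q) = 0.000382068 × (14028.9/21.182) = 0.25.
Since 0 < η < 1, the good is a necessity.

0.25 (necessity)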